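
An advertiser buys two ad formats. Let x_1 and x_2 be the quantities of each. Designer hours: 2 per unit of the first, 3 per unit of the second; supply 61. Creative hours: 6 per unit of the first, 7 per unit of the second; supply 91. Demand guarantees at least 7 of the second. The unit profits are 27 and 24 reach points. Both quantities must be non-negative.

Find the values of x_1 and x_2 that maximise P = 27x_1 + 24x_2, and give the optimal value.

x_1 = 7, x_2 = 7, maximum P = 357

Extreme points and P = 27x_1 + 24x_2:
  (0, 13) → P = 312
  (0, 7) → P = 168
  (7, 7) → P = 357

The optimum lies where 6x_1 + 7x_2 = 91 and x_2 = 7.
Solving simultaneously gives x_1 = 7, x_2 = 7.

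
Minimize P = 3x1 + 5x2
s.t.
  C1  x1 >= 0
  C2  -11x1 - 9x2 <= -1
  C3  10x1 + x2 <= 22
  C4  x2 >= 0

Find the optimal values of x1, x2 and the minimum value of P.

x1 = 1/11, x2 = 0, minimum P = 3/11

Feasible corners and P = 3x1 + 5x2:
  (0, 1/9) → P = 5/9
  (0, 22) → P = 110
  (1/11, 0) → P = 3/11
  (11/5, 0) → P = 33/5

The binding constraints are -11x1 - 9x2 = -1 and x2 = 0.
Solving simultaneously gives x1 = 1/11, x2 = 0.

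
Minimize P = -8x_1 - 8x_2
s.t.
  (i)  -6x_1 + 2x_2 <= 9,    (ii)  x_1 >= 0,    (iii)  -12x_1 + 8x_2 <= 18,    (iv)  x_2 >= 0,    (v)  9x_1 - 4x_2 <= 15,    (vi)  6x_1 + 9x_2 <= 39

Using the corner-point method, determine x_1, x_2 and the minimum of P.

x_1 = 97/35, x_2 = 87/35, minimum P = -1472/35

Corner points and P = -8x_1 - 8x_2:
  (0, 9/4) → P = -18
  (0, 0) → P = 0
  (25/26, 48/13) → P = -484/13
  (5/3, 0) → P = -40/3
  (97/35, 87/35) → P = -1472/35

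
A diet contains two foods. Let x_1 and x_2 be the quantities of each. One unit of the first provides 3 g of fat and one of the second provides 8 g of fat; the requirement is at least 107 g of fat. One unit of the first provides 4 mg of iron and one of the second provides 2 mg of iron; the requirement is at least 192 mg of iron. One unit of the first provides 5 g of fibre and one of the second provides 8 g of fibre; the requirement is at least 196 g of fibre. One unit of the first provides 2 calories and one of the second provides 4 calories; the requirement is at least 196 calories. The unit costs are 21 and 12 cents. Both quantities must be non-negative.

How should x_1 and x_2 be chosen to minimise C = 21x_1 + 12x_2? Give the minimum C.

x_1 = 94/3, x_2 = 100/3, minimum C = 1058

Extreme points and C = 21x_1 + 12x_2:
  (0, 96) → C = 1152
  (98, 0) → C = 2058
  (94/3, 100/3) → C = 1058
The feasible region is unbounded (it extends along (0, 1), (1, 0)), but C strictly increases along every unbounded feasible direction, so there is no improving ray and the minimum is attained at a vertex.

At the optimal vertex, 4x_1 + 2x_2 = 192 and 2x_1 + 4x_2 = 196.
Solving simultaneously gives x_1 = 94/3, x_2 = 100/3.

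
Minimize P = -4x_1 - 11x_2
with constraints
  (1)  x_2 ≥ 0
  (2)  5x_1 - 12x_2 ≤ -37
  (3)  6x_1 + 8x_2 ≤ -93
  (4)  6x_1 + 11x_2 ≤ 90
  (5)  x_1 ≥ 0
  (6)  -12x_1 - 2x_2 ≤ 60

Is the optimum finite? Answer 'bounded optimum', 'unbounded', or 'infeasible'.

infeasible

The boundaries 5x_1 - 12x_2 = -37 and 6x_1 + 11x_2 = 90 meet at (673/127, 672/127), but that point violates 6x_1 + 8x_2 ≤ -93. Every candidate vertex is excluded by some other constraint, so the feasible region is empty.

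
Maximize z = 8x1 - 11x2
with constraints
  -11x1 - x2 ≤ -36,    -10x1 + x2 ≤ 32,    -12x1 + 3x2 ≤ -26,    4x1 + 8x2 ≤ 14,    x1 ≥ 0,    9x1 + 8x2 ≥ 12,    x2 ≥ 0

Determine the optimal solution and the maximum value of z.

x1 = 7/2, x2 = 0, maximum z = 28

At the optimal vertex, 4x1 + 8x2 = 14 and x2 = 0.
Solving simultaneously gives x1 = 7/2, x2 = 0.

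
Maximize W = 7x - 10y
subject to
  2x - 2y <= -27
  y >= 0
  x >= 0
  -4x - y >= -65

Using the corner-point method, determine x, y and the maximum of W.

Extreme points and W = 7x - 10y:
  (0, 27/2) → W = -135
  (103/10, 119/5) → W = -1659/10
  (0, 65) → W = -650

At the optimal vertex, 2x - 2y = -27 and x = 0.
Solving simultaneously gives x = 0, y = 27/2.

x = 0, y = 27/2, maximum W = -135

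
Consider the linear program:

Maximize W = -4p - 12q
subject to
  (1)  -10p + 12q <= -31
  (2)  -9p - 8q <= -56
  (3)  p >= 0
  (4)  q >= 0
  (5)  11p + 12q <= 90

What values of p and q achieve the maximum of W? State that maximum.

p = 56/9, q = 0, maximum W = -224/9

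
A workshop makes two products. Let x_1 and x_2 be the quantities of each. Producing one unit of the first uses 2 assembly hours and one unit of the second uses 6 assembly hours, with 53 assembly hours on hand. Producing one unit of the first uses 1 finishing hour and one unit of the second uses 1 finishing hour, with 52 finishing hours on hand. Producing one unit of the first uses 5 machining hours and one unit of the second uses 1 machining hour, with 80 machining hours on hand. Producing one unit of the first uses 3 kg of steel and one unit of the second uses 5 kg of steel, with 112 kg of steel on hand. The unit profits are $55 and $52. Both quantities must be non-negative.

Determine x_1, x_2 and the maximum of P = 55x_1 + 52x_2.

x_1 = 61/4, x_2 = 15/4, maximum P = 4135/4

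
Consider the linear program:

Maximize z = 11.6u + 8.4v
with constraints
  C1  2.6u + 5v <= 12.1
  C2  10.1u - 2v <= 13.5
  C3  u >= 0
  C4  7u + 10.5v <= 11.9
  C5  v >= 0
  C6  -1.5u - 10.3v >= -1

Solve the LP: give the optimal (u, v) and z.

Vertices and z = 11.6u + 8.4v:
  (0, 0) → z = 0
  (0, 10/103) → z = 84/103
  (2/3, 0) → z = 116/15

u = 2/3, v = 0, maximum z = 116/15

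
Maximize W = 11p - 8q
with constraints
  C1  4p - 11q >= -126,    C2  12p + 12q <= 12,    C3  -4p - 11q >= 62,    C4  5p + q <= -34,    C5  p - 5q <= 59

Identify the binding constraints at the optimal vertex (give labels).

Feasible corners and W = 11p - 8q:
  (-47/2, 32/11) → W = -6199/22
  (-1279/9, -362/9) → W = -11173/9
  (-104/17, -58/17) → W = -40
  (-111/26, -329/26) → W = 1411/26

The maximum is at (-111/26, -329/26). Substituting into each constraint, equality holds for C4 and C5; the remaining constraints have slack.

C4 and C5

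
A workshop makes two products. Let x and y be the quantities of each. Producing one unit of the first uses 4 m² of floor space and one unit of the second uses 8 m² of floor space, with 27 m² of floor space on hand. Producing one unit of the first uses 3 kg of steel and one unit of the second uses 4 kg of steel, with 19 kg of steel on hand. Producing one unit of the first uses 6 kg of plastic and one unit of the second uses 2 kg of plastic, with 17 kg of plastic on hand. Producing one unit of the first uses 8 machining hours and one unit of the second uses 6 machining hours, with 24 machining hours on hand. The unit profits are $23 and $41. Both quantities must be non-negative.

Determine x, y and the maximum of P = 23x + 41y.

Vertices and P = 23x + 41y:
  (0, 0) → P = 0
  (0, 27/8) → P = 1107/8
  (17/6, 0) → P = 391/6
  (3/4, 3) → P = 561/4
  (27/10, 2/5) → P = 157/2

x = 3/4, y = 3, maximum P = 561/4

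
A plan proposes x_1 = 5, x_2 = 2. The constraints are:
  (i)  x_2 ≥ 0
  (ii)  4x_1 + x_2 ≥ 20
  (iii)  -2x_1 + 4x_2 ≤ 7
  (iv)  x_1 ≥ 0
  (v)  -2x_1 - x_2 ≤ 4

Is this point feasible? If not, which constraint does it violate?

feasible

(i): 2 ≥ 0 ✓
(ii): 22 ≥ 20 ✓
(iii): -2 ≤ 7 ✓
(iv): 5 ≥ 0 ✓
(v): -12 ≤ 4 ✓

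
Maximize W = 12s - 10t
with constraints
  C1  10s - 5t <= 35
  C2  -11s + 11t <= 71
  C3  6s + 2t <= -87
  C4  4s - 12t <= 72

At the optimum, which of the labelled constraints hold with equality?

Extreme points and W = 12s - 10t:
  (-1099/88, -531/88) → W = -3939/44
  (-411/22, -269/22) → W = -1121/11
  (-45/4, -39/4) → W = -75/2

The maximum is at (-45/4, -39/4). Substituting into each constraint, equality holds for C3 and C4; the remaining constraints have slack.

C3 and C4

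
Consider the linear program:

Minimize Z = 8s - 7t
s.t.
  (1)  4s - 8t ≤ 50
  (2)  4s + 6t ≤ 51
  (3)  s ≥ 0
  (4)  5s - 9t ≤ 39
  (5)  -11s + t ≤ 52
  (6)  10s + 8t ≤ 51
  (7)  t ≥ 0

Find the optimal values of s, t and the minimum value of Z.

s = 0, t = 51/8, minimum Z = -357/8

Corner points and Z = 8s - 7t:
  (0, 51/8) → Z = -357/8
  (0, 0) → Z = 0
  (51/10, 0) → Z = 204/5

At the optimal vertex, s = 0 and 10s + 8t = 51.
Solving simultaneously gives s = 0, t = 51/8.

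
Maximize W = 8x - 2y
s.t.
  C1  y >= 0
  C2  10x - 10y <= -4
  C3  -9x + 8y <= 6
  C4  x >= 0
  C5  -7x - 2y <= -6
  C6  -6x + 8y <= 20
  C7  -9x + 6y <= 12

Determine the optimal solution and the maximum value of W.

Vertices and W = 8x - 2y:
  (26/45, 44/45) → W = 8/3
  (42/5, 44/5) → W = 248/5
  (18/37, 48/37) → W = 48/37
  (14/3, 6) → W = 76/3

x = 42/5, y = 44/5, maximum W = 248/5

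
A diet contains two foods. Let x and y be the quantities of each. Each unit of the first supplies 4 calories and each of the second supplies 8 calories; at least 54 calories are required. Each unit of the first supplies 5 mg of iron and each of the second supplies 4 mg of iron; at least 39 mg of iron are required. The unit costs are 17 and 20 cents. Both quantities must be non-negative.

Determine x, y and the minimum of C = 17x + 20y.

Corner points and C = 17x + 20y:
  (0, 39/4) → C = 195
  (27/2, 0) → C = 459/2
  (4, 19/4) → C = 163
The feasible region is unbounded (it extends along (0, 1), (1, 0)), but C strictly increases along every unbounded feasible direction, so there is no improving ray and the minimum is attained at a vertex.

The binding constraints are 4x + 8y = 54 and 5x + 4y = 39.
Solving simultaneously gives x = 4, y = 19/4.

x = 4, y = 19/4, minimum C = 163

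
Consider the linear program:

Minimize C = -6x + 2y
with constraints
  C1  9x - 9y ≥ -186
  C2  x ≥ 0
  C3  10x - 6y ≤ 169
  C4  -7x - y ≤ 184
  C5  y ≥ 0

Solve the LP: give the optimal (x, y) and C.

Vertices and C = -6x + 2y:
  (0, 62/3) → C = 124/3
  (293/4, 1127/12) → C = -755/3
  (0, 0) → C = 0
  (169/10, 0) → C = -507/5

At the optimal vertex, 9x - 9y = -186 and 10x - 6y = 169.
Solving simultaneously gives x = 293/4, y = 1127/12.

x = 293/4, y = 1127/12, minimum C = -755/3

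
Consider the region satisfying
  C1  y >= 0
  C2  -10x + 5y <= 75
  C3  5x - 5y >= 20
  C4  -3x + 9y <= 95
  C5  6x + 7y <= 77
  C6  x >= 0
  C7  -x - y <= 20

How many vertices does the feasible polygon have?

Of the 21 pairwise boundary intersections, those satisfying every inequality are:
  (4, 0)
  (77/6, 0)
  (105/13, 53/13)

3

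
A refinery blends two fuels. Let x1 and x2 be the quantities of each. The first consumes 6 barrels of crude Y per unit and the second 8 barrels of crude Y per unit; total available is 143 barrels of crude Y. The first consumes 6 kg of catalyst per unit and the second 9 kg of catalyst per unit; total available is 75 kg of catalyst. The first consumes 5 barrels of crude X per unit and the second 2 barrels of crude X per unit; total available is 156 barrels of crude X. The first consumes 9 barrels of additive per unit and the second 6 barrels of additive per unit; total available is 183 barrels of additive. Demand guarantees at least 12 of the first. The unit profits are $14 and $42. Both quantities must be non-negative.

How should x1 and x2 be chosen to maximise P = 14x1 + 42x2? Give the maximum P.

The binding constraints are 6x1 + 9x2 = 75 and x1 = 12.
Solving simultaneously gives x1 = 12, x2 = 1/3.

x1 = 12, x2 = 1/3, maximum P = 182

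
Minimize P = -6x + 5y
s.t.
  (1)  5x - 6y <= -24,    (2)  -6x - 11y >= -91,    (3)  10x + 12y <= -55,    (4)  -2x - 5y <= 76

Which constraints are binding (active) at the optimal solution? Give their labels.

Corner points and P = -6x + 5y:
  (-103/20, -7/24) → P = 3533/120
  (-576/37, -332/37) → P = 1796/37
  (-1697/38, 620/19) → P = 8191/19
The feasible region is unbounded (it extends along (-5, 2), (-11, 6)), but P strictly increases along every unbounded feasible direction, so there is no improving ray and the minimum is attained at a vertex.

The minimum is at (-103/20, -7/24). Substituting into each constraint, equality holds for (1) and (3); the remaining constraints have slack.

(1) and (3)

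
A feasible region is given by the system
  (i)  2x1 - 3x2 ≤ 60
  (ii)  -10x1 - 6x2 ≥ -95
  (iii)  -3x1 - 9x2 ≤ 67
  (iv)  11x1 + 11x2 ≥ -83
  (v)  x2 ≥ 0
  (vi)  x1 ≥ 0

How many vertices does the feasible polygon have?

Pairwise boundary intersections that survive every other constraint:
  (19/2, 0)
  (0, 95/6)
  (0, 0)

3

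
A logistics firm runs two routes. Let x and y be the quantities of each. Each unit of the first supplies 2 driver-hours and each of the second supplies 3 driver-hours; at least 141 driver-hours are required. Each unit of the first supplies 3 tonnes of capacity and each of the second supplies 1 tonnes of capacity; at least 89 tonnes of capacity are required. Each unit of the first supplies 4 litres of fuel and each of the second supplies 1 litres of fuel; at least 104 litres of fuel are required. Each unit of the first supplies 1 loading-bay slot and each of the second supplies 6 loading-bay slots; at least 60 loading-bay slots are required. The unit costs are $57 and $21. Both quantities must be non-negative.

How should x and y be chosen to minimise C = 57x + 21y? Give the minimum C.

Vertices and C = 57x + 21y:
  (0, 104) → C = 2184
  (141/2, 0) → C = 8037/2
  (18, 35) → C = 1761
  (15, 44) → C = 1779
The feasible region is unbounded (it extends along (0, 1), (1, 0)), but C strictly increases along every unbounded feasible direction, so there is no improving ray and the minimum is attained at a vertex.

x = 18, y = 35, minimum C = 1761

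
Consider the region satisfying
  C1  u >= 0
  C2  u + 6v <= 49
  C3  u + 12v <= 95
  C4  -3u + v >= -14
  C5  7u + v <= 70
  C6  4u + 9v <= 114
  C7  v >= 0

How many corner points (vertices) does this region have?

Pairwise boundary intersections that survive every other constraint:
  (0, 95/12)
  (0, 0)
  (3, 23/3)
  (7, 7)
  (14/3, 0)

5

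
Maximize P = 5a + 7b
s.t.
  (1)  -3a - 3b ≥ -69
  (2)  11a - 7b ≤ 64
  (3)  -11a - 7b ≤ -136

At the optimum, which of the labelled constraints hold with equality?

(1) and (3)

Vertices and P = 5a + 7b:
  (25/2, 21/2) → P = 136
  (-25/4, 117/4) → P = 347/2
  (100/11, 36/7) → P = 896/11

The maximum is at (-25/4, 117/4). Substituting into each constraint, equality holds for (1) and (3); the remaining constraints have slack.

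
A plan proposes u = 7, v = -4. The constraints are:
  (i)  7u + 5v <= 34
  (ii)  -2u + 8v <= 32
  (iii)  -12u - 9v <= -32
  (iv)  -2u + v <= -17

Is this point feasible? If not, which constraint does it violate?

(i): 29 ≤ 34 ✓
(ii): -46 ≤ 32 ✓
(iii): -48 ≤ -32 ✓
(iv): -18 ≤ -17 ✓

feasible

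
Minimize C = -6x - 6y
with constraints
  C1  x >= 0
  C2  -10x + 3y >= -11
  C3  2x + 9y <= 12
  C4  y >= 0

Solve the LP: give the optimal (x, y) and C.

x = 45/32, y = 49/48, minimum C = -233/16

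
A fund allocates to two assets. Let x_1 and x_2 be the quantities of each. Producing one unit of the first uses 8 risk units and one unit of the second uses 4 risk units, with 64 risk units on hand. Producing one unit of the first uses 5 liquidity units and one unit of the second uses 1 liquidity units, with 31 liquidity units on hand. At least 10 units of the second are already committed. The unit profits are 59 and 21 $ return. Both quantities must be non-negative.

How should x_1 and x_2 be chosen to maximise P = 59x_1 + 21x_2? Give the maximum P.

The optimum lies where 8x_1 + 4x_2 = 64 and x_2 = 10.
Solving simultaneously gives x_1 = 3, x_2 = 10.

x_1 = 3, x_2 = 10, maximum P = 387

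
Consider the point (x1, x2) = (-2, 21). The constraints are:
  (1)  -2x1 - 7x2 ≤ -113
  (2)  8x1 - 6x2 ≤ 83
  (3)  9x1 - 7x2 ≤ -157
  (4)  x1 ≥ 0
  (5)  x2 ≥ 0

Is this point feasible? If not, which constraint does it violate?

Constraint (4): x1 = -2, which is not ≥ 0. All other constraints are satisfied.

not feasible — violates (4)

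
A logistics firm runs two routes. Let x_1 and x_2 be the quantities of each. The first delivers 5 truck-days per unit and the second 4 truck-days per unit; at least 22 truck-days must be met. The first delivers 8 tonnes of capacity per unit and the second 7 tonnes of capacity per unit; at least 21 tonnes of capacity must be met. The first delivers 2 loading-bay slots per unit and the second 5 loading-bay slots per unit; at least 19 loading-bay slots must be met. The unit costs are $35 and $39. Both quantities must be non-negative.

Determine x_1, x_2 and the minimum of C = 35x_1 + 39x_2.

x_1 = 2, x_2 = 3, minimum C = 187

Vertices and C = 35x_1 + 39x_2:
  (0, 11/2) → C = 429/2
  (19/2, 0) → C = 665/2
  (2, 3) → C = 187
The feasible region is unbounded (it extends along (0, 1), (1, 0)), but C strictly increases along every unbounded feasible direction, so there is no improving ray and the minimum is attained at a vertex.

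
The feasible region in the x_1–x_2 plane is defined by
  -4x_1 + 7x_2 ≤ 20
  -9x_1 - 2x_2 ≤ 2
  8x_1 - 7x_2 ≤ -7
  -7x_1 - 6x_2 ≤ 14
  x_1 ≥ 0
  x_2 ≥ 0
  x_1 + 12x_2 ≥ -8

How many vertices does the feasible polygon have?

The feasible vertices (each the meet of two boundaries and inside every other half-plane) are:
  (13/4, 33/7)
  (0, 20/7)
  (0, 1)

3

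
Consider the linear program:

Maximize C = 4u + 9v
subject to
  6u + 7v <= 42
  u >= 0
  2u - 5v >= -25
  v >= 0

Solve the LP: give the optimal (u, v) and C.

Corner points and C = 4u + 9v:
  (35/44, 117/22) → C = 1123/22
  (7, 0) → C = 28
  (0, 5) → C = 45
  (0, 0) → C = 0

The optimum lies where 6u + 7v = 42 and 2u - 5v = -25.
Solving simultaneously gives u = 35/44, v = 117/22.

u = 35/44, v = 117/22, maximum C = 1123/22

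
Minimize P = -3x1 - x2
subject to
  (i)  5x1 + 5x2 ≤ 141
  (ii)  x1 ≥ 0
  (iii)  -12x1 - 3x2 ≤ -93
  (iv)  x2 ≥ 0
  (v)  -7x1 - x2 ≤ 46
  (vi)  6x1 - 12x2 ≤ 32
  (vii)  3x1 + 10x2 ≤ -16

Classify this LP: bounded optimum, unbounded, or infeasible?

The boundaries 5x1 + 5x2 = 141 and -12x1 - 3x2 = -93 meet at (14/15, 409/15), but that point violates 3x1 + 10x2 ≤ -16. Every candidate vertex is excluded by some other constraint, so the feasible region is empty.

infeasible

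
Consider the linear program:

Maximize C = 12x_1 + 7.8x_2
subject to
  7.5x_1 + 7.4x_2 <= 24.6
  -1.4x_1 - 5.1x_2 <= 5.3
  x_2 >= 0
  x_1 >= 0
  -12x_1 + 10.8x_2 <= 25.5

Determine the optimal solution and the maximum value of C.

Feasible corners and C = 12x_1 + 7.8x_2:
  (82/25, 0) → C = 984/25
  (1283/2830, 3243/1132) → C = 157269/5660
  (0, 0) → C = 0
  (0, 85/36) → C = 221/12

The binding constraints are 7.5x_1 + 7.4x_2 = 24.6 and x_2 = 0.
Solving simultaneously gives x_1 = 82/25, x_2 = 0.

x_1 = 3.28, x_2 = 0, maximum C = 39.36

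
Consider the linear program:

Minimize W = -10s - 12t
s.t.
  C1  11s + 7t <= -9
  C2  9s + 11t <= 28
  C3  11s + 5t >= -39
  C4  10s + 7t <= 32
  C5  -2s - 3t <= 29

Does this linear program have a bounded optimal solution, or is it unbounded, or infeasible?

bounded optimum

Corner points and W = -10s - 12t:
  (-295/58, 389/58) → W = -859/29
  (176/19, -301/19) → W = 1852/19
  (-569/76, 659/76) → W = -1109/38
  (28/23, -241/23) → W = 2612/23
The feasible region has finitely many vertices and no improving ray; the minimum is -859/29 at (-295/58, 389/58).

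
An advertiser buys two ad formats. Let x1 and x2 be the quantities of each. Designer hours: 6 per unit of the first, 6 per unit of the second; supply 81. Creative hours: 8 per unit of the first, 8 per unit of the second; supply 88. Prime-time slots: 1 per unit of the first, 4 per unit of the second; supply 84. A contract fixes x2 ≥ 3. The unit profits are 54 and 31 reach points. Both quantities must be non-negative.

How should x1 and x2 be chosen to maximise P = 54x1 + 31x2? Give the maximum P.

x1 = 8, x2 = 3, maximum P = 525

Vertices and P = 54x1 + 31x2:
  (0, 11) → P = 341
  (0, 3) → P = 93
  (8, 3) → P = 525

The binding constraints are 8x1 + 8x2 = 88 and x2 = 3.
Solving simultaneously gives x1 = 8, x2 = 3.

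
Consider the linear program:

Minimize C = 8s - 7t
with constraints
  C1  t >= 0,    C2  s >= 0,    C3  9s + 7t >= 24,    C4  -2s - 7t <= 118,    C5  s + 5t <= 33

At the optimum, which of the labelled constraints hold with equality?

Vertices and C = 8s - 7t:
  (8/3, 0) → C = 64/3
  (33, 0) → C = 264
  (0, 24/7) → C = -24
  (0, 33/5) → C = -231/5

The minimum is at (0, 33/5). Substituting into each constraint, equality holds for C2 and C5; the remaining constraints have slack.

C2 and C5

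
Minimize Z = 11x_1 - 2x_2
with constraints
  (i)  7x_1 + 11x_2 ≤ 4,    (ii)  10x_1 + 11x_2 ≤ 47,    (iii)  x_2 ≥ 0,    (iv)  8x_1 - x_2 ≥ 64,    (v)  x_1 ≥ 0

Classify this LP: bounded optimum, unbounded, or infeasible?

The boundaries 7x_1 + 11x_2 = 4 and 10x_1 + 11x_2 = 47 meet at (43/3, -289/33), but that point violates x_2 ≥ 0. Every candidate vertex is excluded by some other constraint, so the feasible region is empty.

infeasible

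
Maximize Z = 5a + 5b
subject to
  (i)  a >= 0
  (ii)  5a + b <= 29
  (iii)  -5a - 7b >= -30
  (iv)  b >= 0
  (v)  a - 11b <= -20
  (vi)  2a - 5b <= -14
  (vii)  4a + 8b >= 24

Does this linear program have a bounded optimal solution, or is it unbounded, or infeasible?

bounded optimum

Vertices and Z = 5a + 5b:
  (0, 30/7) → Z = 150/7
  (0, 3) → Z = 15
  (4/3, 10/3) → Z = 70/3
  (2/9, 26/9) → Z = 140/9
The feasible region has finitely many vertices and no improving ray; the maximum is 70/3 at (4/3, 10/3).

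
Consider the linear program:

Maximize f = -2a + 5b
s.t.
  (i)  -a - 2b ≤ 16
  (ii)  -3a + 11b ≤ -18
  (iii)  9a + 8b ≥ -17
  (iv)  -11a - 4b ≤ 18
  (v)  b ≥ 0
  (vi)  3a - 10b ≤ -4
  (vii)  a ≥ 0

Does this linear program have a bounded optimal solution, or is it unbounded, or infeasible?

infeasible

The boundaries -3a + 11b = -18 and b = 0 meet at (6, 0), but that point violates 3a - 10b ≤ -4. Every candidate vertex is excluded by some other constraint, so the feasible region is empty.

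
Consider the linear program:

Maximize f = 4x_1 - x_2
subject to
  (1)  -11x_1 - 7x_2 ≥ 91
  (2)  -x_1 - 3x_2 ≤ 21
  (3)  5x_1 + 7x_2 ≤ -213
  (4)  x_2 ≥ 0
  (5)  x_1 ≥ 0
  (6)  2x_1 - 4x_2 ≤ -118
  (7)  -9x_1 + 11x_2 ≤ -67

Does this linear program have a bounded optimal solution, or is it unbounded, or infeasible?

infeasible

The boundaries 2x_1 - 4x_2 = -118 and -9x_1 + 11x_2 = -67 meet at (783/7, 598/7), but that point violates -11x_1 - 7x_2 ≥ 91. Every candidate vertex is excluded by some other constraint, so the feasible region is empty.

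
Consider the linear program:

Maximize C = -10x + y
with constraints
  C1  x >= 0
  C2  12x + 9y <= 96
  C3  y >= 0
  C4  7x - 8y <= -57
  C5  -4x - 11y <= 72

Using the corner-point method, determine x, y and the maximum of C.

Vertices and C = -10x + y:
  (0, 32/3) → C = 32/3
  (0, 57/8) → C = 57/8
  (85/53, 452/53) → C = -398/53

x = 0, y = 32/3, maximum C = 32/3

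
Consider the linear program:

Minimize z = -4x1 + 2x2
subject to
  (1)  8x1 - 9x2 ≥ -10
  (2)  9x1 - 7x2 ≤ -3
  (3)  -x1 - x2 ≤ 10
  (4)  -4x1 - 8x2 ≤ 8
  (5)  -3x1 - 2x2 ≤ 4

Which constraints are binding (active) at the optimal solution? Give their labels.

(1) and (2)

Corner points and z = -4x1 + 2x2:
  (43/25, 66/25) → z = -8/5
  (-56/43, -2/43) → z = 220/43
  (-4/5, -3/5) → z = 2
  (-1, -1/2) → z = 3

The minimum is at (43/25, 66/25). Substituting into each constraint, equality holds for (1) and (2); the remaining constraints have slack.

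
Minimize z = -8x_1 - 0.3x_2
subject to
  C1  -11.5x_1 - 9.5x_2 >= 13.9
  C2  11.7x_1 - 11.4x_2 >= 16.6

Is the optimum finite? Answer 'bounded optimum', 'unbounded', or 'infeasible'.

unbounded

From the feasible point (-4/1275, -35353/24225), moving in the direction (9.5, -11.5) keeps every constraint satisfied while z decreases without bound.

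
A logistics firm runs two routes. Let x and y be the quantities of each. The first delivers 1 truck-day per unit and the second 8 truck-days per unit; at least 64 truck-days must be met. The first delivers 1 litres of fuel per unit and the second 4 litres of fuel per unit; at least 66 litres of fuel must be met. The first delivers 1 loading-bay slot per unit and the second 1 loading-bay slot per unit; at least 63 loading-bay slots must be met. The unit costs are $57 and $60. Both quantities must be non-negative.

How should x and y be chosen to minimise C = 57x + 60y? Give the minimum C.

x = 62, y = 1, minimum C = 3594

Corner points and C = 57x + 60y:
  (0, 63) → C = 3780
  (66, 0) → C = 3762
  (62, 1) → C = 3594
The feasible region is unbounded (it extends along (0, 1), (1, 0)), but C strictly increases along every unbounded feasible direction, so there is no improving ray and the minimum is attained at a vertex.

The binding constraints are x + 4y = 66 and x + y = 63.
Solving simultaneously gives x = 62, y = 1.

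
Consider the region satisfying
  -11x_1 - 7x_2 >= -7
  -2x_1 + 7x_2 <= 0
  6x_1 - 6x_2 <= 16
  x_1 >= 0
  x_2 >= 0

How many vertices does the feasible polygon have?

Intersecting each pair of boundary lines and keeping only the points that satisfy every inequality leaves:
  (7/13, 2/13)
  (7/11, 0)
  (0, 0)

3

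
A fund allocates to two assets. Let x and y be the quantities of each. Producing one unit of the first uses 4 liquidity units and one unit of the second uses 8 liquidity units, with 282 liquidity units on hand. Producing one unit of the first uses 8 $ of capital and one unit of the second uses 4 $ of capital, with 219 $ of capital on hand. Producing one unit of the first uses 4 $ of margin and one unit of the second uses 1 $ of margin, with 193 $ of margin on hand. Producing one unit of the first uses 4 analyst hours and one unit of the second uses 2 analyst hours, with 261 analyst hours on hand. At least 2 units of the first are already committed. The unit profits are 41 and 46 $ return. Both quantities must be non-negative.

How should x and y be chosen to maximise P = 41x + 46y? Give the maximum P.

x = 13, y = 115/4, maximum P = 3711/2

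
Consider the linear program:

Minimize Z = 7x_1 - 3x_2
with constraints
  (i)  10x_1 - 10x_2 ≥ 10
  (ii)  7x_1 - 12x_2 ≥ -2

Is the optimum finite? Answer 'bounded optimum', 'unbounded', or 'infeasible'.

unbounded

From the feasible point (14/5, 9/5), moving in the direction (-10, -10) keeps every constraint satisfied while Z decreases without bound.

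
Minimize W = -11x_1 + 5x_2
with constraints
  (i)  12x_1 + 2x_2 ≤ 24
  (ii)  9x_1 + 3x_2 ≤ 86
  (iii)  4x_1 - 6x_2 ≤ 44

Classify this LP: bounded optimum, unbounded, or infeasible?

bounded optimum

Corner points and W = -11x_1 + 5x_2:
  (-50/9, 136/3) → W = 2590/9
  (29/10, -27/5) → W = -589/10
The feasible region has finitely many vertices and no improving ray; the minimum is -589/10 at (29/10, -27/5).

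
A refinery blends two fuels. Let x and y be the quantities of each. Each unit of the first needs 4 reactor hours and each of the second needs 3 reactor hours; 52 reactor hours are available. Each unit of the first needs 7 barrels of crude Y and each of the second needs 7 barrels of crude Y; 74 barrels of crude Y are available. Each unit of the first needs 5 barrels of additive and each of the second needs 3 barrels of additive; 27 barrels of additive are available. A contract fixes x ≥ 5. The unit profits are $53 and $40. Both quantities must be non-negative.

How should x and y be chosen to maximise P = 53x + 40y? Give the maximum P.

x = 5, y = 2/3, maximum P = 875/3

Vertices and P = 53x + 40y:
  (27/5, 0) → P = 1431/5
  (5, 0) → P = 265
  (5, 2/3) → P = 875/3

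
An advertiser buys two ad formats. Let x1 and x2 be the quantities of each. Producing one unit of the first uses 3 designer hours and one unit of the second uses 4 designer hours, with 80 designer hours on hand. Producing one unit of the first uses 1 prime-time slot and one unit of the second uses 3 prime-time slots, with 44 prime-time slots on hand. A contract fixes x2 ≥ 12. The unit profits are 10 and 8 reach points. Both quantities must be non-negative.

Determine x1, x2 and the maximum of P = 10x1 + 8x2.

x1 = 8, x2 = 12, maximum P = 176

Extreme points and P = 10x1 + 8x2:
  (0, 44/3) → P = 352/3
  (0, 12) → P = 96
  (8, 12) → P = 176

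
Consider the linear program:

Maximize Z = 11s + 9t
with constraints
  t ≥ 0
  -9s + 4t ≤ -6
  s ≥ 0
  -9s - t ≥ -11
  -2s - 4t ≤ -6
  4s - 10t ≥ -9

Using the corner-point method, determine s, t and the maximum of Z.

At the optimal vertex, -9s + 4t = -6 and -9s - t = -11.
Solving simultaneously gives s = 10/9, t = 1.

s = 10/9, t = 1, maximum Z = 191/9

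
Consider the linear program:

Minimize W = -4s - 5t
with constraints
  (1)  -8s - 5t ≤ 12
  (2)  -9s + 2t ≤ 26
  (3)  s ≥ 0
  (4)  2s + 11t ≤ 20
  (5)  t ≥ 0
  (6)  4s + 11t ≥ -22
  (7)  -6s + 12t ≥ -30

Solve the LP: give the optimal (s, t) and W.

Feasible corners and W = -4s - 5t:
  (0, 20/11) → W = -100/11
  (0, 0) → W = 0
  (19/3, 2/3) → W = -86/3
  (5, 0) → W = -20

The optimum lies where 2s + 11t = 20 and -6s + 12t = -30.
Solving simultaneously gives s = 19/3, t = 2/3.

s = 19/3, t = 2/3, minimum W = -86/3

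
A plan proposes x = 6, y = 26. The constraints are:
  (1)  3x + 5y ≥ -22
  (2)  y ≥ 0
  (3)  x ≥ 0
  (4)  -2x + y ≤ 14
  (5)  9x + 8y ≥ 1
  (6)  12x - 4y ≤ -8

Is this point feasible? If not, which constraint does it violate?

(1): 148 ≥ -22 ✓
(2): 26 ≥ 0 ✓
(3): 6 ≥ 0 ✓
(4): 14 ≤ 14 ✓
(5): 262 ≥ 1 ✓
(6): -32 ≤ -8 ✓

feasible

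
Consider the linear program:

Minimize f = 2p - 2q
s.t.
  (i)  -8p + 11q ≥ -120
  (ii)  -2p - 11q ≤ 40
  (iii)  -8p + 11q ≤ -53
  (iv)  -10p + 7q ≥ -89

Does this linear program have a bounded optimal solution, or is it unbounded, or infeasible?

Corner points and f = 2p - 2q:
  (13/10, -213/55) → f = 569/55
  (699/124, -289/62) → f = 1277/62
  (304/27, 91/27) → f = 142/9
The feasible region has finitely many vertices and no improving ray; the minimum is 569/55 at (13/10, -213/55).

bounded optimum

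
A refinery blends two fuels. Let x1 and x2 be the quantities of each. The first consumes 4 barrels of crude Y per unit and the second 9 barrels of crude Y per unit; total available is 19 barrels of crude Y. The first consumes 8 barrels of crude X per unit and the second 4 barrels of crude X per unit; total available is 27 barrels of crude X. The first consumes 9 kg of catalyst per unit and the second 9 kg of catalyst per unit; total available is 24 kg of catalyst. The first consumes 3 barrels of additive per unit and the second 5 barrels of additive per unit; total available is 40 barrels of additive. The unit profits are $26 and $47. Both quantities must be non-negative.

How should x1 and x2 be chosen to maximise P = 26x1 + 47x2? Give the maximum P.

x1 = 1, x2 = 5/3, maximum P = 313/3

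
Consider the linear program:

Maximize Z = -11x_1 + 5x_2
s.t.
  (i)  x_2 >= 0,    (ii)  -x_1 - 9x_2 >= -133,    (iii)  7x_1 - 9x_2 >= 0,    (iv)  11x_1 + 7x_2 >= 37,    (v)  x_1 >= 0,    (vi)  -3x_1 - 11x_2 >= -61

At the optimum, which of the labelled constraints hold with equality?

(iii) and (iv)

Extreme points and Z = -11x_1 + 5x_2:
  (37/11, 0) → Z = -37
  (61/3, 0) → Z = -671/3
  (9/4, 7/4) → Z = -16
  (549/104, 427/104) → Z = -488/13

The maximum is at (9/4, 7/4). Substituting into each constraint, equality holds for (iii) and (iv); the remaining constraints have slack.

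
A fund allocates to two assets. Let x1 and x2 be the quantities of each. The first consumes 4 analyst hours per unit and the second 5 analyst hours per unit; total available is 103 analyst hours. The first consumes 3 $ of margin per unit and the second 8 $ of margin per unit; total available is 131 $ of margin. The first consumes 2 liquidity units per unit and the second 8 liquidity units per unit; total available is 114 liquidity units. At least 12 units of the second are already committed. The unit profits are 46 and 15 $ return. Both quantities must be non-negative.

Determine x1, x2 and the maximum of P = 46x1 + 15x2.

x1 = 9, x2 = 12, maximum P = 594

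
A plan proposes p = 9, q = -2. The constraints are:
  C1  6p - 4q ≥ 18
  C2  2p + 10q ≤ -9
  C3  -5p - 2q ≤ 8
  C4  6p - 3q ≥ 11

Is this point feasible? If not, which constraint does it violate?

Constraint C2: 2p + 10q = -2, which is not ≤ -9. All other constraints are satisfied.

not feasible — violates C2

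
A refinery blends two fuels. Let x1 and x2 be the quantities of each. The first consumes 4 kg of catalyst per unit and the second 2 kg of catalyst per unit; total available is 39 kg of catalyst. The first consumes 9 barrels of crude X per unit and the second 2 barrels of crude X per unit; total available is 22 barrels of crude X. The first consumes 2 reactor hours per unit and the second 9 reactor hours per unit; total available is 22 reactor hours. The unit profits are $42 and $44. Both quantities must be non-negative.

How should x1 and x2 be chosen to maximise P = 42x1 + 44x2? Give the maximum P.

x1 = 2, x2 = 2, maximum P = 172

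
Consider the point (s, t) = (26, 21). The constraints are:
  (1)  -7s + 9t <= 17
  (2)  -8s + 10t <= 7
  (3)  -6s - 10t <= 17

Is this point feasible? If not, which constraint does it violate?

feasible

(1): 7 ≤ 17 ✓
(2): 2 ≤ 7 ✓
(3): -366 ≤ 17 ✓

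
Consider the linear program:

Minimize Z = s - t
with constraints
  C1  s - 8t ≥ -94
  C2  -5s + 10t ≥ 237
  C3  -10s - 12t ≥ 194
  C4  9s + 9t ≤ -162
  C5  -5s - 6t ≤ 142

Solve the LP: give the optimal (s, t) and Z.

s = -850/23, t = 164/23, minimum Z = -1014/23

Corner points and Z = s - t:
  (-478/15, 233/30) → Z = -1189/30
  (-850/23, 164/23) → Z = -1014/23
  (-1421/40, 95/16) → Z = -3317/80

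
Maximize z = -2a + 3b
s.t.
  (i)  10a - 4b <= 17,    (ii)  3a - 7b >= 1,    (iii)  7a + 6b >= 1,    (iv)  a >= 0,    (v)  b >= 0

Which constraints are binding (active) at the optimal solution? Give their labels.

Vertices and z = -2a + 3b:
  (115/58, 41/58) → z = -107/58
  (17/10, 0) → z = -17/5
  (1/3, 0) → z = -2/3

The maximum is at (1/3, 0). Substituting into each constraint, equality holds for (ii) and (v); the remaining constraints have slack.

(ii) and (v)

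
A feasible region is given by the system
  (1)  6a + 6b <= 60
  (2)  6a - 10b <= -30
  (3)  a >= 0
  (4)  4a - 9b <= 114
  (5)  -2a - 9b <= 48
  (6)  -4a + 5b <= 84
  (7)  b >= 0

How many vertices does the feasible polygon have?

3

The feasible vertices (each the meet of two boundaries and inside every other half-plane) are:
  (35/8, 45/8)
  (0, 10)
  (0, 3)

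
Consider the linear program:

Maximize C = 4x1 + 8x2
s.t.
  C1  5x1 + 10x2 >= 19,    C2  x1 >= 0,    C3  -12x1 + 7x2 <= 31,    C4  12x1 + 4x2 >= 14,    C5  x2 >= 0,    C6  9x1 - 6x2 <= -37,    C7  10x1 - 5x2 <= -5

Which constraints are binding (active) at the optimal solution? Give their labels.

Extreme points and C = 4x1 + 8x2:
  (73/9, 55/3) → C = 1612/9
  (12, 25) → C = 248
  (31/3, 65/3) → C = 644/3

The maximum is at (12, 25). Substituting into each constraint, equality holds for C3 and C7; the remaining constraints have slack.

C3 and C7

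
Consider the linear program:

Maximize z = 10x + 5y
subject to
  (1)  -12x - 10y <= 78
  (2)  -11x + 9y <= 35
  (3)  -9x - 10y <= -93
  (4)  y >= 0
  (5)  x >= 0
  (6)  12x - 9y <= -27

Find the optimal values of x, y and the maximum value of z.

Extreme points and z = 10x + 5y:
  (487/191, 1338/191) → z = 11560/191
  (8, 41/3) → z = 445/3
  (189/67, 453/67) → z = 4155/67

x = 8, y = 41/3, maximum z = 445/3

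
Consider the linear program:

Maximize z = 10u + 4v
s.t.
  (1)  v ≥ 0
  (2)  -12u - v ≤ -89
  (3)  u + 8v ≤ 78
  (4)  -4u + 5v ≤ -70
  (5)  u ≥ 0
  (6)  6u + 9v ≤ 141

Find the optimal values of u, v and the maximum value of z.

Vertices and z = 10u + 4v:
  (35/2, 0) → z = 175
  (47/2, 0) → z = 235
  (445/22, 24/11) → z = 211

The binding constraints are v = 0 and 6u + 9v = 141.
Solving simultaneously gives u = 47/2, v = 0.

u = 47/2, v = 0, maximum z = 235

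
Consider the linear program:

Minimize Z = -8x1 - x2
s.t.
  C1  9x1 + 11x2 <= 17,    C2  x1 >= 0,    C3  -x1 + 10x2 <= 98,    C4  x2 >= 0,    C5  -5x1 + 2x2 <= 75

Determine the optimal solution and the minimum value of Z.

Feasible corners and Z = -8x1 - x2:
  (0, 17/11) → Z = -17/11
  (17/9, 0) → Z = -136/9
  (0, 0) → Z = 0

x1 = 17/9, x2 = 0, minimum Z = -136/9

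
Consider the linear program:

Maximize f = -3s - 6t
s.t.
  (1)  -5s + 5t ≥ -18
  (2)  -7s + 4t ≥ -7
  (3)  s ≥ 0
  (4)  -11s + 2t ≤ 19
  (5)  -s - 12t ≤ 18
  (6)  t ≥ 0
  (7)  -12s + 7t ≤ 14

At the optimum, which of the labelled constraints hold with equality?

Vertices and f = -3s - 6t:
  (1, 0) → f = -3
  (105, 182) → f = -1407
  (0, 0) → f = 0
  (0, 2) → f = -12

The maximum is at (0, 0). Substituting into each constraint, equality holds for (3) and (6); the remaining constraints have slack.

(3) and (6)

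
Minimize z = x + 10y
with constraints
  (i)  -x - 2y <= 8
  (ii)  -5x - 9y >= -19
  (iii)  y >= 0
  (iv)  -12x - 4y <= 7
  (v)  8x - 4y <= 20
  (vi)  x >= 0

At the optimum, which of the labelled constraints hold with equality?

Extreme points and z = x + 10y:
  (64/23, 13/23) → z = 194/23
  (0, 19/9) → z = 190/9
  (5/2, 0) → z = 5/2
  (0, 0) → z = 0

The minimum is at (0, 0). Substituting into each constraint, equality holds for (iii) and (vi); the remaining constraints have slack.

(iii) and (vi)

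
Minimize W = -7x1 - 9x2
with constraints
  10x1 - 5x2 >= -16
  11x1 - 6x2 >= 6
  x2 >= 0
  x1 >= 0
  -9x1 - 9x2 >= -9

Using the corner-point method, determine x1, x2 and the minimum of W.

x1 = 12/17, x2 = 5/17, minimum W = -129/17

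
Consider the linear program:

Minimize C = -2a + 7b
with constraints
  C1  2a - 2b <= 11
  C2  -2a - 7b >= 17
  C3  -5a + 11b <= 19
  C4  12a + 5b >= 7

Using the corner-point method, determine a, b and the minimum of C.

a = 69/34, b = -59/17, minimum C = -482/17

Extreme points and C = -2a + 7b:
  (43/18, -28/9) → C = -239/9
  (69/34, -59/17) → C = -482/17
  (67/37, -109/37) → C = -897/37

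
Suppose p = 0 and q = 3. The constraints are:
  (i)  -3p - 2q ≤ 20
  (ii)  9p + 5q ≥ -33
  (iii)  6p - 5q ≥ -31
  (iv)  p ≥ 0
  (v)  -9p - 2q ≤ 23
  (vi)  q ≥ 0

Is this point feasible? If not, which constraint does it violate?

(i): -6 ≤ 20 ✓
(ii): 15 ≥ -33 ✓
(iii): -15 ≥ -31 ✓
(iv): 0 ≥ 0 ✓
(v): -6 ≤ 23 ✓
(vi): 3 ≥ 0 ✓

feasible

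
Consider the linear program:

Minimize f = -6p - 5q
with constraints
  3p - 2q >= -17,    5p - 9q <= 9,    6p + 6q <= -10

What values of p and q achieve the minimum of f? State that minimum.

Feasible corners and f = -6p - 5q:
  (-171/17, -112/17) → f = 1586/17
  (-61/15, 12/5) → f = 62/5
  (-3/7, -26/21) → f = 184/21

At the optimal vertex, 5p - 9q = 9 and 6p + 6q = -10.
Solving simultaneously gives p = -3/7, q = -26/21.

p = -3/7, q = -26/21, minimum f = 184/21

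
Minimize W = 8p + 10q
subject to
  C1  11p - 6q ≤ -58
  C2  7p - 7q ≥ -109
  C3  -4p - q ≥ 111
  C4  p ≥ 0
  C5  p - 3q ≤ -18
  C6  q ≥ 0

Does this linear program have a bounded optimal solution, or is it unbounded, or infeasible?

The boundaries 11p - 6q = -58 and 7p - 7q = -109 meet at (248/35, 793/35), but that point violates -4p - q ≥ 111. Every candidate vertex is excluded by some other constraint, so the feasible region is empty.

infeasible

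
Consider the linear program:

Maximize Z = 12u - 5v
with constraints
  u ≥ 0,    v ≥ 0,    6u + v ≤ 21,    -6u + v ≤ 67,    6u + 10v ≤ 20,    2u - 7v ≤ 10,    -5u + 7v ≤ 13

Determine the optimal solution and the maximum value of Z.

u = 10/3, v = 0, maximum Z = 40

Extreme points and Z = 12u - 5v:
  (0, 0) → Z = 0
  (0, 13/7) → Z = -65/7
  (10/3, 0) → Z = 40
  (5/46, 89/46) → Z = -385/46

At the optimal vertex, v = 0 and 6u + 10v = 20.
Solving simultaneously gives u = 10/3, v = 0.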